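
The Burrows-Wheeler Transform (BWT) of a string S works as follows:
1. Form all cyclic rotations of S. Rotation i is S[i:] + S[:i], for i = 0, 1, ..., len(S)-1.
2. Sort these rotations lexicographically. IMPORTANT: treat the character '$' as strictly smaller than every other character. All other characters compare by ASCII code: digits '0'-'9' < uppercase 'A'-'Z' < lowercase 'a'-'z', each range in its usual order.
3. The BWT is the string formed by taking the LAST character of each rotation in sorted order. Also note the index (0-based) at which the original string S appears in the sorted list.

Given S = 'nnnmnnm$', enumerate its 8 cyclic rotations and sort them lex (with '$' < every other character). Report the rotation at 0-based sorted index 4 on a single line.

All 8 rotations (rotation i = S[i:]+S[:i]):
  rot[0] = nnnmnnm$
  rot[1] = nnmnnm$n
  rot[2] = nmnnm$nn
  rot[3] = mnnm$nnn
  rot[4] = nnm$nnnm
  rot[5] = nm$nnnmn
  rot[6] = m$nnnmnn
  rot[7] = $nnnmnnm
Sorted (with $ < everything):
  sorted[0] = $nnnmnnm
  sorted[1] = m$nnnmnn
  sorted[2] = mnnm$nnn
  sorted[3] = nm$nnnmn
  sorted[4] = nmnnm$nn
  sorted[5] = nnm$nnnm
  sorted[6] = nnmnnm$n
  sorted[7] = nnnmnnm$
sorted[4] = nmnnm$nn

Answer: nmnnm$nn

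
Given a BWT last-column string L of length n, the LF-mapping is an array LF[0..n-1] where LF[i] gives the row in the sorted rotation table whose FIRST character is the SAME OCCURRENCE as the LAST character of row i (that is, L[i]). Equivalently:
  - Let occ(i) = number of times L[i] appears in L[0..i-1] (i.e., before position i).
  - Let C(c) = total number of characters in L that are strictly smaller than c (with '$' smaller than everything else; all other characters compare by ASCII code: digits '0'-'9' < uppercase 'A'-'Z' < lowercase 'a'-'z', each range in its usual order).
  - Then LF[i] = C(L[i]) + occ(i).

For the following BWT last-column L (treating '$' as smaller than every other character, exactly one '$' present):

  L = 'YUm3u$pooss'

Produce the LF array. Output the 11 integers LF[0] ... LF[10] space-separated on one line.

Char counts: '$':1, '3':1, 'U':1, 'Y':1, 'm':1, 'o':2, 'p':1, 's':2, 'u':1
C (first-col start): C('$')=0, C('3')=1, C('U')=2, C('Y')=3, C('m')=4, C('o')=5, C('p')=7, C('s')=8, C('u')=10
L[0]='Y': occ=0, LF[0]=C('Y')+0=3+0=3
L[1]='U': occ=0, LF[1]=C('U')+0=2+0=2
L[2]='m': occ=0, LF[2]=C('m')+0=4+0=4
L[3]='3': occ=0, LF[3]=C('3')+0=1+0=1
L[4]='u': occ=0, LF[4]=C('u')+0=10+0=10
L[5]='$': occ=0, LF[5]=C('$')+0=0+0=0
L[6]='p': occ=0, LF[6]=C('p')+0=7+0=7
L[7]='o': occ=0, LF[7]=C('o')+0=5+0=5
L[8]='o': occ=1, LF[8]=C('o')+1=5+1=6
L[9]='s': occ=0, LF[9]=C('s')+0=8+0=8
L[10]='s': occ=1, LF[10]=C('s')+1=8+1=9

Answer: 3 2 4 1 10 0 7 5 6 8 9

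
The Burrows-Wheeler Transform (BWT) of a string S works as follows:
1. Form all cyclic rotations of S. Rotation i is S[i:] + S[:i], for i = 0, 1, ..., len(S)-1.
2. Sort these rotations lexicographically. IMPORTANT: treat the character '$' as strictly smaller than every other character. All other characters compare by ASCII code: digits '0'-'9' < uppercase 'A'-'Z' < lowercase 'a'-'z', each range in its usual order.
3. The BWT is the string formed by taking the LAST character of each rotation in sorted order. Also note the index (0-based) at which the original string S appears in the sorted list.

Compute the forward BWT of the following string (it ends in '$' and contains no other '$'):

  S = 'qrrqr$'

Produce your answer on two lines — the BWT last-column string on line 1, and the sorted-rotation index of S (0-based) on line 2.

Answer: rr$qrq
2

Derivation:
All 6 rotations (rotation i = S[i:]+S[:i]):
  rot[0] = qrrqr$
  rot[1] = rrqr$q
  rot[2] = rqr$qr
  rot[3] = qr$qrr
  rot[4] = r$qrrq
  rot[5] = $qrrqr
Sorted (with $ < everything):
  sorted[0] = $qrrqr  (last char: 'r')
  sorted[1] = qr$qrr  (last char: 'r')
  sorted[2] = qrrqr$  (last char: '$')
  sorted[3] = r$qrrq  (last char: 'q')
  sorted[4] = rqr$qr  (last char: 'r')
  sorted[5] = rrqr$q  (last char: 'q')
Last column: rr$qrq
Original string S is at sorted index 2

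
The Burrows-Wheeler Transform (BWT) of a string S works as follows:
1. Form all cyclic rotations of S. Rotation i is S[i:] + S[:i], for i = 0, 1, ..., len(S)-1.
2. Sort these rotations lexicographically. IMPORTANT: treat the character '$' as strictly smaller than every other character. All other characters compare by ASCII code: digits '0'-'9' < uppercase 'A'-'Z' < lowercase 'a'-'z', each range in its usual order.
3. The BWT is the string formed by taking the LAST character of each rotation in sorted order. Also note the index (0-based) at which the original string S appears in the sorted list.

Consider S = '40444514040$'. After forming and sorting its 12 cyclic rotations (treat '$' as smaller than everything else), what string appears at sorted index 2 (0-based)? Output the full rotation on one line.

All 12 rotations (rotation i = S[i:]+S[:i]):
  rot[0] = 40444514040$
  rot[1] = 0444514040$4
  rot[2] = 444514040$40
  rot[3] = 44514040$404
  rot[4] = 4514040$4044
  rot[5] = 514040$40444
  rot[6] = 14040$404445
  rot[7] = 4040$4044451
  rot[8] = 040$40444514
  rot[9] = 40$404445140
  rot[10] = 0$4044451404
  rot[11] = $40444514040
Sorted (with $ < everything):
  sorted[0] = $40444514040
  sorted[1] = 0$4044451404
  sorted[2] = 040$40444514
  sorted[3] = 0444514040$4
  sorted[4] = 14040$404445
  sorted[5] = 40$404445140
  sorted[6] = 4040$4044451
  sorted[7] = 40444514040$
  sorted[8] = 444514040$40
  sorted[9] = 44514040$404
  sorted[10] = 4514040$4044
  sorted[11] = 514040$40444
sorted[2] = 040$40444514

Answer: 040$40444514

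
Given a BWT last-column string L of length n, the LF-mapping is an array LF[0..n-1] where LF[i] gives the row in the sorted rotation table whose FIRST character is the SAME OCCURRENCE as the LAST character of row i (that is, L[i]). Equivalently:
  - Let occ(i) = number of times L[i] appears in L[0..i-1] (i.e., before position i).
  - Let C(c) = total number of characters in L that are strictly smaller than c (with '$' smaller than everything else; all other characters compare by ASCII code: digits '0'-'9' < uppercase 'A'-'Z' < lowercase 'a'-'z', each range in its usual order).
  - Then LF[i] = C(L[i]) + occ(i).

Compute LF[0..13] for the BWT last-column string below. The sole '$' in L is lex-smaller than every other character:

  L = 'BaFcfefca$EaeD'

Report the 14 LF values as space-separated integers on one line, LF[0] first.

Char counts: '$':1, 'B':1, 'D':1, 'E':1, 'F':1, 'a':3, 'c':2, 'e':2, 'f':2
C (first-col start): C('$')=0, C('B')=1, C('D')=2, C('E')=3, C('F')=4, C('a')=5, C('c')=8, C('e')=10, C('f')=12
L[0]='B': occ=0, LF[0]=C('B')+0=1+0=1
L[1]='a': occ=0, LF[1]=C('a')+0=5+0=5
L[2]='F': occ=0, LF[2]=C('F')+0=4+0=4
L[3]='c': occ=0, LF[3]=C('c')+0=8+0=8
L[4]='f': occ=0, LF[4]=C('f')+0=12+0=12
L[5]='e': occ=0, LF[5]=C('e')+0=10+0=10
L[6]='f': occ=1, LF[6]=C('f')+1=12+1=13
L[7]='c': occ=1, LF[7]=C('c')+1=8+1=9
L[8]='a': occ=1, LF[8]=C('a')+1=5+1=6
L[9]='$': occ=0, LF[9]=C('$')+0=0+0=0
L[10]='E': occ=0, LF[10]=C('E')+0=3+0=3
L[11]='a': occ=2, LF[11]=C('a')+2=5+2=7
L[12]='e': occ=1, LF[12]=C('e')+1=10+1=11
L[13]='D': occ=0, LF[13]=C('D')+0=2+0=2

Answer: 1 5 4 8 12 10 13 9 6 0 3 7 11 2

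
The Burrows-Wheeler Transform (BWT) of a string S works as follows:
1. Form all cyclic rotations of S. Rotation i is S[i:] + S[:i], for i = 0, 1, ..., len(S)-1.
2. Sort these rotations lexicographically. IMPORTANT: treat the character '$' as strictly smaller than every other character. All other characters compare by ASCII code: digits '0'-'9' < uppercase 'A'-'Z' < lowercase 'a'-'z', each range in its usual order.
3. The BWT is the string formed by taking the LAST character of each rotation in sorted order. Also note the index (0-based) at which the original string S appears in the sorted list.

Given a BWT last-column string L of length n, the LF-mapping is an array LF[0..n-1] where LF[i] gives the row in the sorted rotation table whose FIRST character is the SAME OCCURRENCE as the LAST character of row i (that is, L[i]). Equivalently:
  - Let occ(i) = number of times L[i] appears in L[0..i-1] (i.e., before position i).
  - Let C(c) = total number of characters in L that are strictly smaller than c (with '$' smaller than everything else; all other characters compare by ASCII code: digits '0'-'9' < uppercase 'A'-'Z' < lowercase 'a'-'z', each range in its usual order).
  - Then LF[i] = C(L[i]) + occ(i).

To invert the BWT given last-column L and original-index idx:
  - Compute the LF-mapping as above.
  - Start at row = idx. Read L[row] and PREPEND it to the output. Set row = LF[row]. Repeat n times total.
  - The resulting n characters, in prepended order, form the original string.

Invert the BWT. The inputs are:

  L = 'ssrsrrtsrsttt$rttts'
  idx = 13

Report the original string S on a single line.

LF mapping: 6 7 1 8 2 3 12 9 4 10 13 14 15 0 5 16 17 18 11
Walk LF starting at row 13, prepending L[row]:
  step 1: row=13, L[13]='$', prepend. Next row=LF[13]=0
  step 2: row=0, L[0]='s', prepend. Next row=LF[0]=6
  step 3: row=6, L[6]='t', prepend. Next row=LF[6]=12
  step 4: row=12, L[12]='t', prepend. Next row=LF[12]=15
  step 5: row=15, L[15]='t', prepend. Next row=LF[15]=16
  step 6: row=16, L[16]='t', prepend. Next row=LF[16]=17
  step 7: row=17, L[17]='t', prepend. Next row=LF[17]=18
  step 8: row=18, L[18]='s', prepend. Next row=LF[18]=11
  step 9: row=11, L[11]='t', prepend. Next row=LF[11]=14
  step 10: row=14, L[14]='r', prepend. Next row=LF[14]=5
  step 11: row=5, L[5]='r', prepend. Next row=LF[5]=3
  step 12: row=3, L[3]='s', prepend. Next row=LF[3]=8
  step 13: row=8, L[8]='r', prepend. Next row=LF[8]=4
  step 14: row=4, L[4]='r', prepend. Next row=LF[4]=2
  step 15: row=2, L[2]='r', prepend. Next row=LF[2]=1
  step 16: row=1, L[1]='s', prepend. Next row=LF[1]=7
  step 17: row=7, L[7]='s', prepend. Next row=LF[7]=9
  step 18: row=9, L[9]='s', prepend. Next row=LF[9]=10
  step 19: row=10, L[10]='t', prepend. Next row=LF[10]=13
Reversed output: tsssrrrsrrtsttttts$

Answer: tsssrrrsrrtsttttts$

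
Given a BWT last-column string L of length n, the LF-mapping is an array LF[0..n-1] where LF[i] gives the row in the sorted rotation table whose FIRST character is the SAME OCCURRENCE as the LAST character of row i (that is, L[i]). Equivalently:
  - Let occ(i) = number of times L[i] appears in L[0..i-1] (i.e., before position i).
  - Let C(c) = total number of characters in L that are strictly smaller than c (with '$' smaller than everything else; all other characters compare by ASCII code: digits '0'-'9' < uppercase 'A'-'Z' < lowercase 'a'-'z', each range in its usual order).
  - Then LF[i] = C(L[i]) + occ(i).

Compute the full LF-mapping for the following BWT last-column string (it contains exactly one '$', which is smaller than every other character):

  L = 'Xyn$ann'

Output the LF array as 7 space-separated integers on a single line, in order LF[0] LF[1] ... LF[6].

Answer: 1 6 3 0 2 4 5

Derivation:
Char counts: '$':1, 'X':1, 'a':1, 'n':3, 'y':1
C (first-col start): C('$')=0, C('X')=1, C('a')=2, C('n')=3, C('y')=6
L[0]='X': occ=0, LF[0]=C('X')+0=1+0=1
L[1]='y': occ=0, LF[1]=C('y')+0=6+0=6
L[2]='n': occ=0, LF[2]=C('n')+0=3+0=3
L[3]='$': occ=0, LF[3]=C('$')+0=0+0=0
L[4]='a': occ=0, LF[4]=C('a')+0=2+0=2
L[5]='n': occ=1, LF[5]=C('n')+1=3+1=4
L[6]='n': occ=2, LF[6]=C('n')+2=3+2=5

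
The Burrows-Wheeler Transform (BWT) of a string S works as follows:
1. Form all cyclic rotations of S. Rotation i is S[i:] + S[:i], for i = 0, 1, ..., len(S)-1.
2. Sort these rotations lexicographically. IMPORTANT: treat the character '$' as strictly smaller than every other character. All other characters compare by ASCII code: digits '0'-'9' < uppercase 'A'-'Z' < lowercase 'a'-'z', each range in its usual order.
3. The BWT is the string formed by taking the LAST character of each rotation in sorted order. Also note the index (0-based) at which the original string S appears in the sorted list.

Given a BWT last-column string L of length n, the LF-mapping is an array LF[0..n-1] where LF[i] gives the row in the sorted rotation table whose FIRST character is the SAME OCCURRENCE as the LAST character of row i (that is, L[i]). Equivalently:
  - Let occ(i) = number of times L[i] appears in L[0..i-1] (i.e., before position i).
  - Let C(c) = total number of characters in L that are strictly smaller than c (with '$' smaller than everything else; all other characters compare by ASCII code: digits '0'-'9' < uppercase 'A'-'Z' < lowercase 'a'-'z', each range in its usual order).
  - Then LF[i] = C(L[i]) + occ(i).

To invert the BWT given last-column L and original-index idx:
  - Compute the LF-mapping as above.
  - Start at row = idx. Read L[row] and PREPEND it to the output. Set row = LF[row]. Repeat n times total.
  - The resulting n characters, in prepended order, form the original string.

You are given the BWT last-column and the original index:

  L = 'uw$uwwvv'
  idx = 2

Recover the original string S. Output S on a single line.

Answer: uvwvwwu$

Derivation:
LF mapping: 1 5 0 2 6 7 3 4
Walk LF starting at row 2, prepending L[row]:
  step 1: row=2, L[2]='$', prepend. Next row=LF[2]=0
  step 2: row=0, L[0]='u', prepend. Next row=LF[0]=1
  step 3: row=1, L[1]='w', prepend. Next row=LF[1]=5
  step 4: row=5, L[5]='w', prepend. Next row=LF[5]=7
  step 5: row=7, L[7]='v', prepend. Next row=LF[7]=4
  step 6: row=4, L[4]='w', prepend. Next row=LF[4]=6
  step 7: row=6, L[6]='v', prepend. Next row=LF[6]=3
  step 8: row=3, L[3]='u', prepend. Next row=LF[3]=2
Reversed output: uvwvwwu$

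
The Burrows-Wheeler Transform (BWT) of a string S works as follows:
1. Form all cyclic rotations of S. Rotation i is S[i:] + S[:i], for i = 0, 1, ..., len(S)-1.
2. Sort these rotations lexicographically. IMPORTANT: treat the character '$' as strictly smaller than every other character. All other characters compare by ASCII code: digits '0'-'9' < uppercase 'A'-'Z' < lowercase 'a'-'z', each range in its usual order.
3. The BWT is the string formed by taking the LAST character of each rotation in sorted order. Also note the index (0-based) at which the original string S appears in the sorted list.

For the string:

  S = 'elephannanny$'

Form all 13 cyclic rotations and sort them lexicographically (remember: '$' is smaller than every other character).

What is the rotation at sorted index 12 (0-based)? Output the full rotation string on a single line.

Answer: y$elephannann

Derivation:
All 13 rotations (rotation i = S[i:]+S[:i]):
  rot[0] = elephannanny$
  rot[1] = lephannanny$e
  rot[2] = ephannanny$el
  rot[3] = phannanny$ele
  rot[4] = hannanny$elep
  rot[5] = annanny$eleph
  rot[6] = nnanny$elepha
  rot[7] = nanny$elephan
  rot[8] = anny$elephann
  rot[9] = nny$elephanna
  rot[10] = ny$elephannan
  rot[11] = y$elephannann
  rot[12] = $elephannanny
Sorted (with $ < everything):
  sorted[0] = $elephannanny
  sorted[1] = annanny$eleph
  sorted[2] = anny$elephann
  sorted[3] = elephannanny$
  sorted[4] = ephannanny$el
  sorted[5] = hannanny$elep
  sorted[6] = lephannanny$e
  sorted[7] = nanny$elephan
  sorted[8] = nnanny$elepha
  sorted[9] = nny$elephanna
  sorted[10] = ny$elephannan
  sorted[11] = phannanny$ele
  sorted[12] = y$elephannann
sorted[12] = y$elephannann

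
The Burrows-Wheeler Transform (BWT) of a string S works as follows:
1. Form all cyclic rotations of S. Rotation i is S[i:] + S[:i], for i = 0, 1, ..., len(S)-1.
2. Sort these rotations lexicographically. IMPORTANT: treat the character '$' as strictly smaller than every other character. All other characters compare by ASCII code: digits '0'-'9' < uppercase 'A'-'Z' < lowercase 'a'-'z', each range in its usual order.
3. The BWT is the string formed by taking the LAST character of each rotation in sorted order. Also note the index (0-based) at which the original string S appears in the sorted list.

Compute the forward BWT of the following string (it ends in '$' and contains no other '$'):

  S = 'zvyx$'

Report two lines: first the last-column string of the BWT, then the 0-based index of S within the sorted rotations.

Answer: xzyv$
4

Derivation:
All 5 rotations (rotation i = S[i:]+S[:i]):
  rot[0] = zvyx$
  rot[1] = vyx$z
  rot[2] = yx$zv
  rot[3] = x$zvy
  rot[4] = $zvyx
Sorted (with $ < everything):
  sorted[0] = $zvyx  (last char: 'x')
  sorted[1] = vyx$z  (last char: 'z')
  sorted[2] = x$zvy  (last char: 'y')
  sorted[3] = yx$zv  (last char: 'v')
  sorted[4] = zvyx$  (last char: '$')
Last column: xzyv$
Original string S is at sorted index 4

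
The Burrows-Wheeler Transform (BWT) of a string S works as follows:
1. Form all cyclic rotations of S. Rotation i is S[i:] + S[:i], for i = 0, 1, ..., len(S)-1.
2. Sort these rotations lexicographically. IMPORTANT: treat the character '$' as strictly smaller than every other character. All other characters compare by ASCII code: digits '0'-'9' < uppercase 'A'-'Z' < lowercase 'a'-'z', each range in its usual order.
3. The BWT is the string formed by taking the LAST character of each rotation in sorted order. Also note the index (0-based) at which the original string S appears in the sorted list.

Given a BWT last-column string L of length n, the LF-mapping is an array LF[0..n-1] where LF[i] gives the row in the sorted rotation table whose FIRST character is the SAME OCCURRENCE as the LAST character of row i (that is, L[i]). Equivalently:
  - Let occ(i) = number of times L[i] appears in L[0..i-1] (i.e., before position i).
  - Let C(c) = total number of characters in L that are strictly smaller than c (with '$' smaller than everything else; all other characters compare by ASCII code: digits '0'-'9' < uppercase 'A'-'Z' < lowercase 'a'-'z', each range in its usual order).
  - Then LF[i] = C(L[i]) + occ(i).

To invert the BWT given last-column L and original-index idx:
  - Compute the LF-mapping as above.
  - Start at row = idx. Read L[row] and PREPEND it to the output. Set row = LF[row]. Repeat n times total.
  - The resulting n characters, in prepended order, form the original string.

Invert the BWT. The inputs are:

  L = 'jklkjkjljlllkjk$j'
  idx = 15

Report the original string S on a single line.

Answer: lkljjkjjlklkjlkj$

Derivation:
LF mapping: 1 7 12 8 2 9 3 13 4 14 15 16 10 5 11 0 6
Walk LF starting at row 15, prepending L[row]:
  step 1: row=15, L[15]='$', prepend. Next row=LF[15]=0
  step 2: row=0, L[0]='j', prepend. Next row=LF[0]=1
  step 3: row=1, L[1]='k', prepend. Next row=LF[1]=7
  step 4: row=7, L[7]='l', prepend. Next row=LF[7]=13
  step 5: row=13, L[13]='j', prepend. Next row=LF[13]=5
  step 6: row=5, L[5]='k', prepend. Next row=LF[5]=9
  step 7: row=9, L[9]='l', prepend. Next row=LF[9]=14
  step 8: row=14, L[14]='k', prepend. Next row=LF[14]=11
  step 9: row=11, L[11]='l', prepend. Next row=LF[11]=16
  step 10: row=16, L[16]='j', prepend. Next row=LF[16]=6
  step 11: row=6, L[6]='j', prepend. Next row=LF[6]=3
  step 12: row=3, L[3]='k', prepend. Next row=LF[3]=8
  step 13: row=8, L[8]='j', prepend. Next row=LF[8]=4
  step 14: row=4, L[4]='j', prepend. Next row=LF[4]=2
  step 15: row=2, L[2]='l', prepend. Next row=LF[2]=12
  step 16: row=12, L[12]='k', prepend. Next row=LF[12]=10
  step 17: row=10, L[10]='l', prepend. Next row=LF[10]=15
Reversed output: lkljjkjjlklkjlkj$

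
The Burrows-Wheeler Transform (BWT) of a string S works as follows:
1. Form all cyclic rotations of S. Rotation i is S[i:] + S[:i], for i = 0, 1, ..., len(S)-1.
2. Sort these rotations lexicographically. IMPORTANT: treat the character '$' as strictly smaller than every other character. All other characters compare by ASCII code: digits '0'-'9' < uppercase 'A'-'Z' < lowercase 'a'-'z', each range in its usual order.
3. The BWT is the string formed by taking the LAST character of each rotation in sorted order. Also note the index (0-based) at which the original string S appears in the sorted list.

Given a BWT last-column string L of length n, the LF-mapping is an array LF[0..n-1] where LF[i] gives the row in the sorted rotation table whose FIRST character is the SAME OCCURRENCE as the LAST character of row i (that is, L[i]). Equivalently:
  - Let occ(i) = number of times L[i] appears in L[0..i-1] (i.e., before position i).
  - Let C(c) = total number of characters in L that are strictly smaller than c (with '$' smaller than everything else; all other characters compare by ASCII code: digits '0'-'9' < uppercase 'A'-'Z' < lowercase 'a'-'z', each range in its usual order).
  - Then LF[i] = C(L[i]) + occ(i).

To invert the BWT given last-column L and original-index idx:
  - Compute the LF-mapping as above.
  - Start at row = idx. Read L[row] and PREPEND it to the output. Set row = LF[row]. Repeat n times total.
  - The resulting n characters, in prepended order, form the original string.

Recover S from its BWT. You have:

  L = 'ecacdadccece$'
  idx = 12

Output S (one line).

LF mapping: 10 3 1 4 8 2 9 5 6 11 7 12 0
Walk LF starting at row 12, prepending L[row]:
  step 1: row=12, L[12]='$', prepend. Next row=LF[12]=0
  step 2: row=0, L[0]='e', prepend. Next row=LF[0]=10
  step 3: row=10, L[10]='c', prepend. Next row=LF[10]=7
  step 4: row=7, L[7]='c', prepend. Next row=LF[7]=5
  step 5: row=5, L[5]='a', prepend. Next row=LF[5]=2
  step 6: row=2, L[2]='a', prepend. Next row=LF[2]=1
  step 7: row=1, L[1]='c', prepend. Next row=LF[1]=3
  step 8: row=3, L[3]='c', prepend. Next row=LF[3]=4
  step 9: row=4, L[4]='d', prepend. Next row=LF[4]=8
  step 10: row=8, L[8]='c', prepend. Next row=LF[8]=6
  step 11: row=6, L[6]='d', prepend. Next row=LF[6]=9
  step 12: row=9, L[9]='e', prepend. Next row=LF[9]=11
  step 13: row=11, L[11]='e', prepend. Next row=LF[11]=12
Reversed output: eedcdccaacce$

Answer: eedcdccaacce$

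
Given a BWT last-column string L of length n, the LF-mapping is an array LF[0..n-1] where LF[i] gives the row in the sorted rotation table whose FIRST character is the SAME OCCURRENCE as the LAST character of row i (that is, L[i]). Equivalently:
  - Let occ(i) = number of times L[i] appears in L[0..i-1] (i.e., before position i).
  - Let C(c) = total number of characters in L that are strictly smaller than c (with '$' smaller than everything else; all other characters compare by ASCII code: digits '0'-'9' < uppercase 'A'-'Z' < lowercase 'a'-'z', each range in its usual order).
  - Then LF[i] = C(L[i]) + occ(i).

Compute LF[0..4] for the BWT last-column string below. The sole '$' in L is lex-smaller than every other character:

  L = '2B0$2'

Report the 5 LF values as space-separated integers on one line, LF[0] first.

Answer: 2 4 1 0 3

Derivation:
Char counts: '$':1, '0':1, '2':2, 'B':1
C (first-col start): C('$')=0, C('0')=1, C('2')=2, C('B')=4
L[0]='2': occ=0, LF[0]=C('2')+0=2+0=2
L[1]='B': occ=0, LF[1]=C('B')+0=4+0=4
L[2]='0': occ=0, LF[2]=C('0')+0=1+0=1
L[3]='$': occ=0, LF[3]=C('$')+0=0+0=0
L[4]='2': occ=1, LF[4]=C('2')+1=2+1=3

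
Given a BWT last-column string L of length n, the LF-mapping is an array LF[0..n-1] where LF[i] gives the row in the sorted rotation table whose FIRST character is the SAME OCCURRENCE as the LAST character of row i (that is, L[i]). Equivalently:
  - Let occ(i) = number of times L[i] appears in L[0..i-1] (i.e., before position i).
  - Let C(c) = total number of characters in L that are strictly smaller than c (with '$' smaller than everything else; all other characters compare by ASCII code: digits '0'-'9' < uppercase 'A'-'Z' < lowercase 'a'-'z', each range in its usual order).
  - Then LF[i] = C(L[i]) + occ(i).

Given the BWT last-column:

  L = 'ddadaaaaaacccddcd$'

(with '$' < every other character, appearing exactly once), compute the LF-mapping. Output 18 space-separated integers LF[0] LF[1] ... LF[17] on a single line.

Answer: 12 13 1 14 2 3 4 5 6 7 8 9 10 15 16 11 17 0

Derivation:
Char counts: '$':1, 'a':7, 'c':4, 'd':6
C (first-col start): C('$')=0, C('a')=1, C('c')=8, C('d')=12
L[0]='d': occ=0, LF[0]=C('d')+0=12+0=12
L[1]='d': occ=1, LF[1]=C('d')+1=12+1=13
L[2]='a': occ=0, LF[2]=C('a')+0=1+0=1
L[3]='d': occ=2, LF[3]=C('d')+2=12+2=14
L[4]='a': occ=1, LF[4]=C('a')+1=1+1=2
L[5]='a': occ=2, LF[5]=C('a')+2=1+2=3
L[6]='a': occ=3, LF[6]=C('a')+3=1+3=4
L[7]='a': occ=4, LF[7]=C('a')+4=1+4=5
L[8]='a': occ=5, LF[8]=C('a')+5=1+5=6
L[9]='a': occ=6, LF[9]=C('a')+6=1+6=7
L[10]='c': occ=0, LF[10]=C('c')+0=8+0=8
L[11]='c': occ=1, LF[11]=C('c')+1=8+1=9
L[12]='c': occ=2, LF[12]=C('c')+2=8+2=10
L[13]='d': occ=3, LF[13]=C('d')+3=12+3=15
L[14]='d': occ=4, LF[14]=C('d')+4=12+4=16
L[15]='c': occ=3, LF[15]=C('c')+3=8+3=11
L[16]='d': occ=5, LF[16]=C('d')+5=12+5=17
L[17]='$': occ=0, LF[17]=C('$')+0=0+0=0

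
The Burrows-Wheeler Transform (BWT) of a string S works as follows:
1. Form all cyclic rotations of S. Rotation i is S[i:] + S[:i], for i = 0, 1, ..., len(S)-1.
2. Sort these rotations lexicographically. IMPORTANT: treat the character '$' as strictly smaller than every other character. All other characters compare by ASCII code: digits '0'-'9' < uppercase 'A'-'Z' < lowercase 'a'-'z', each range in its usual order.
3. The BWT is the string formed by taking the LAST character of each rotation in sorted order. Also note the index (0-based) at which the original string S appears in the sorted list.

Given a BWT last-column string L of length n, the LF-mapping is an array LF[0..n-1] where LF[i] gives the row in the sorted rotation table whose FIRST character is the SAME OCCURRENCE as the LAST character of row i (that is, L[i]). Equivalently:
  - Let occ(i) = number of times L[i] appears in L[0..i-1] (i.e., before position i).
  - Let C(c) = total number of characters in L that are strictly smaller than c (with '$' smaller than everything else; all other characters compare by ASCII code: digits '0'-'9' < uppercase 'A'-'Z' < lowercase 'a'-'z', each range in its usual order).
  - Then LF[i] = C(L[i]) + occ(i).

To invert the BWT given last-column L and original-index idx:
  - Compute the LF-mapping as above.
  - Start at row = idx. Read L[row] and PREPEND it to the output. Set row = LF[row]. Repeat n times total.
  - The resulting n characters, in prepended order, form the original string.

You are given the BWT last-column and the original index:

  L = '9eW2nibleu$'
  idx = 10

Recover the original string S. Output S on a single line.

LF mapping: 2 5 3 1 9 7 4 8 6 10 0
Walk LF starting at row 10, prepending L[row]:
  step 1: row=10, L[10]='$', prepend. Next row=LF[10]=0
  step 2: row=0, L[0]='9', prepend. Next row=LF[0]=2
  step 3: row=2, L[2]='W', prepend. Next row=LF[2]=3
  step 4: row=3, L[3]='2', prepend. Next row=LF[3]=1
  step 5: row=1, L[1]='e', prepend. Next row=LF[1]=5
  step 6: row=5, L[5]='i', prepend. Next row=LF[5]=7
  step 7: row=7, L[7]='l', prepend. Next row=LF[7]=8
  step 8: row=8, L[8]='e', prepend. Next row=LF[8]=6
  step 9: row=6, L[6]='b', prepend. Next row=LF[6]=4
  step 10: row=4, L[4]='n', prepend. Next row=LF[4]=9
  step 11: row=9, L[9]='u', prepend. Next row=LF[9]=10
Reversed output: unbelie2W9$

Answer: unbelie2W9$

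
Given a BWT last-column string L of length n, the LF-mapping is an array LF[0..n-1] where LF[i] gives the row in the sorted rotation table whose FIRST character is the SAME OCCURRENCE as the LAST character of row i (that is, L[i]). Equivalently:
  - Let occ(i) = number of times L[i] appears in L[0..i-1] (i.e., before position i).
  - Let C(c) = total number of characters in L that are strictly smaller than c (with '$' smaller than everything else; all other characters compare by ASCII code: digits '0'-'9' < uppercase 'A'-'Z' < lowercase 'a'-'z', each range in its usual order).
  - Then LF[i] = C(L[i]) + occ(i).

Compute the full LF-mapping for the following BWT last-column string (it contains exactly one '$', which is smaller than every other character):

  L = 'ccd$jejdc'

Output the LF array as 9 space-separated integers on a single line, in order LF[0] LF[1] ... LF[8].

Answer: 1 2 4 0 7 6 8 5 3

Derivation:
Char counts: '$':1, 'c':3, 'd':2, 'e':1, 'j':2
C (first-col start): C('$')=0, C('c')=1, C('d')=4, C('e')=6, C('j')=7
L[0]='c': occ=0, LF[0]=C('c')+0=1+0=1
L[1]='c': occ=1, LF[1]=C('c')+1=1+1=2
L[2]='d': occ=0, LF[2]=C('d')+0=4+0=4
L[3]='$': occ=0, LF[3]=C('$')+0=0+0=0
L[4]='j': occ=0, LF[4]=C('j')+0=7+0=7
L[5]='e': occ=0, LF[5]=C('e')+0=6+0=6
L[6]='j': occ=1, LF[6]=C('j')+1=7+1=8
L[7]='d': occ=1, LF[7]=C('d')+1=4+1=5
L[8]='c': occ=2, LF[8]=C('c')+2=1+2=3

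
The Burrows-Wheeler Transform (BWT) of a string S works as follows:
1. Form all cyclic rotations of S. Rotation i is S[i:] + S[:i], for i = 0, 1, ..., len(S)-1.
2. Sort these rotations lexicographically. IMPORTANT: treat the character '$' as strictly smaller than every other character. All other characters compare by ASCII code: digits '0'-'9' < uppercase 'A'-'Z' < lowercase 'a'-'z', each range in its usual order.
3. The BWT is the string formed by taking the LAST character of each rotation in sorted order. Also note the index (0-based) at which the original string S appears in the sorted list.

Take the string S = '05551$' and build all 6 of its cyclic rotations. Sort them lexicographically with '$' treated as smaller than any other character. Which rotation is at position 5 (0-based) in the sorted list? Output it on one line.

Answer: 5551$0

Derivation:
All 6 rotations (rotation i = S[i:]+S[:i]):
  rot[0] = 05551$
  rot[1] = 5551$0
  rot[2] = 551$05
  rot[3] = 51$055
  rot[4] = 1$0555
  rot[5] = $05551
Sorted (with $ < everything):
  sorted[0] = $05551
  sorted[1] = 05551$
  sorted[2] = 1$0555
  sorted[3] = 51$055
  sorted[4] = 551$05
  sorted[5] = 5551$0
sorted[5] = 5551$0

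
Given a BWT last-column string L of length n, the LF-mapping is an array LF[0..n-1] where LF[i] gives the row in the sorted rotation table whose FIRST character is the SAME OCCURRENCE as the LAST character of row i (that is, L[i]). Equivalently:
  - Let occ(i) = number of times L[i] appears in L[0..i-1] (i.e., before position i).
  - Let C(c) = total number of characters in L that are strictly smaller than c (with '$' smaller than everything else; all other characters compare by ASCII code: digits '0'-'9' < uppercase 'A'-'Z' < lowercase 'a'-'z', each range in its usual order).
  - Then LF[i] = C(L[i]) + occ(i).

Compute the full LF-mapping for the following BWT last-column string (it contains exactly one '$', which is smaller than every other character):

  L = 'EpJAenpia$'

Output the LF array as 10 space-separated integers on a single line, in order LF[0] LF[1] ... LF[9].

Char counts: '$':1, 'A':1, 'E':1, 'J':1, 'a':1, 'e':1, 'i':1, 'n':1, 'p':2
C (first-col start): C('$')=0, C('A')=1, C('E')=2, C('J')=3, C('a')=4, C('e')=5, C('i')=6, C('n')=7, C('p')=8
L[0]='E': occ=0, LF[0]=C('E')+0=2+0=2
L[1]='p': occ=0, LF[1]=C('p')+0=8+0=8
L[2]='J': occ=0, LF[2]=C('J')+0=3+0=3
L[3]='A': occ=0, LF[3]=C('A')+0=1+0=1
L[4]='e': occ=0, LF[4]=C('e')+0=5+0=5
L[5]='n': occ=0, LF[5]=C('n')+0=7+0=7
L[6]='p': occ=1, LF[6]=C('p')+1=8+1=9
L[7]='i': occ=0, LF[7]=C('i')+0=6+0=6
L[8]='a': occ=0, LF[8]=C('a')+0=4+0=4
L[9]='$': occ=0, LF[9]=C('$')+0=0+0=0

Answer: 2 8 3 1 5 7 9 6 4 0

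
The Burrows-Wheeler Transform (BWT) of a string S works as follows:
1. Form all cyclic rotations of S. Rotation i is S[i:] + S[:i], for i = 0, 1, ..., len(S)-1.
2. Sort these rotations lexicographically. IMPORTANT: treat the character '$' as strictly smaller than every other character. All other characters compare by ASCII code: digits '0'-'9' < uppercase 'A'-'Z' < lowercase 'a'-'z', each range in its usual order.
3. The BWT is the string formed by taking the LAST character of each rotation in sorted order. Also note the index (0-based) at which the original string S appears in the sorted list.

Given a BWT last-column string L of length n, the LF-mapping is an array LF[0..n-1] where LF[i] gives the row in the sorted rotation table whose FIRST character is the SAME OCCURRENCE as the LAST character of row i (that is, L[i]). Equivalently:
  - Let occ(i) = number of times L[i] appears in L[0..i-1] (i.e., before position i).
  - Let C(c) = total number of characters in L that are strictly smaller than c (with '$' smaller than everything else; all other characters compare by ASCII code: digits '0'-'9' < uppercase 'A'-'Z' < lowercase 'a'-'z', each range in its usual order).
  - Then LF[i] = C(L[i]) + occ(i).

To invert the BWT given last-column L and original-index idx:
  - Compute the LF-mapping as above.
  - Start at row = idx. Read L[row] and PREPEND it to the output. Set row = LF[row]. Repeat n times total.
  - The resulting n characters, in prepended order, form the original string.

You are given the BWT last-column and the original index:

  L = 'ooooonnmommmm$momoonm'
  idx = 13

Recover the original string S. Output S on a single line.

LF mapping: 12 13 14 15 16 9 10 1 17 2 3 4 5 0 6 18 7 19 20 11 8
Walk LF starting at row 13, prepending L[row]:
  step 1: row=13, L[13]='$', prepend. Next row=LF[13]=0
  step 2: row=0, L[0]='o', prepend. Next row=LF[0]=12
  step 3: row=12, L[12]='m', prepend. Next row=LF[12]=5
  step 4: row=5, L[5]='n', prepend. Next row=LF[5]=9
  step 5: row=9, L[9]='m', prepend. Next row=LF[9]=2
  step 6: row=2, L[2]='o', prepend. Next row=LF[2]=14
  step 7: row=14, L[14]='m', prepend. Next row=LF[14]=6
  step 8: row=6, L[6]='n', prepend. Next row=LF[6]=10
  step 9: row=10, L[10]='m', prepend. Next row=LF[10]=3
  step 10: row=3, L[3]='o', prepend. Next row=LF[3]=15
  step 11: row=15, L[15]='o', prepend. Next row=LF[15]=18
  step 12: row=18, L[18]='o', prepend. Next row=LF[18]=20
  step 13: row=20, L[20]='m', prepend. Next row=LF[20]=8
  step 14: row=8, L[8]='o', prepend. Next row=LF[8]=17
  step 15: row=17, L[17]='o', prepend. Next row=LF[17]=19
  step 16: row=19, L[19]='n', prepend. Next row=LF[19]=11
  step 17: row=11, L[11]='m', prepend. Next row=LF[11]=4
  step 18: row=4, L[4]='o', prepend. Next row=LF[4]=16
  step 19: row=16, L[16]='m', prepend. Next row=LF[16]=7
  step 20: row=7, L[7]='m', prepend. Next row=LF[7]=1
  step 21: row=1, L[1]='o', prepend. Next row=LF[1]=13
Reversed output: ommomnoomooomnmomnmo$

Answer: ommomnoomooomnmomnmo$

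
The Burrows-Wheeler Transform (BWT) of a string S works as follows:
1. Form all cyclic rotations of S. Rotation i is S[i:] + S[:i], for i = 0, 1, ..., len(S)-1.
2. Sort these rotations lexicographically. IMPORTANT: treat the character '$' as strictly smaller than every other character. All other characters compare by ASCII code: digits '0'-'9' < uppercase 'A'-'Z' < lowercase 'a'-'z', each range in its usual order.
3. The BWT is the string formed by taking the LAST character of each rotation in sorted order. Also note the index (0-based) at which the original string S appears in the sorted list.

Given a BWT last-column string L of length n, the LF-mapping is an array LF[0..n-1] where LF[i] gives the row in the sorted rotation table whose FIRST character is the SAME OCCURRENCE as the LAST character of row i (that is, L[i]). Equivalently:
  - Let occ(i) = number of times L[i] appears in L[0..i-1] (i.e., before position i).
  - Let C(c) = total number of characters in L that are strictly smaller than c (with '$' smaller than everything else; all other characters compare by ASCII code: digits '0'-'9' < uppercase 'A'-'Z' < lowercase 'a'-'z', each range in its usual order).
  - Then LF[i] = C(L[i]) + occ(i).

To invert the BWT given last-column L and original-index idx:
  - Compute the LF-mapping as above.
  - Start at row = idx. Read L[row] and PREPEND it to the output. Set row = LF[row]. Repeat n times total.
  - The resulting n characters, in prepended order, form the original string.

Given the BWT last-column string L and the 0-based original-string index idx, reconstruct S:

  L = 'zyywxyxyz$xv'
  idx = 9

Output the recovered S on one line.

Answer: yywxxyvzyxz$

Derivation:
LF mapping: 10 6 7 2 3 8 4 9 11 0 5 1
Walk LF starting at row 9, prepending L[row]:
  step 1: row=9, L[9]='$', prepend. Next row=LF[9]=0
  step 2: row=0, L[0]='z', prepend. Next row=LF[0]=10
  step 3: row=10, L[10]='x', prepend. Next row=LF[10]=5
  step 4: row=5, L[5]='y', prepend. Next row=LF[5]=8
  step 5: row=8, L[8]='z', prepend. Next row=LF[8]=11
  step 6: row=11, L[11]='v', prepend. Next row=LF[11]=1
  step 7: row=1, L[1]='y', prepend. Next row=LF[1]=6
  step 8: row=6, L[6]='x', prepend. Next row=LF[6]=4
  step 9: row=4, L[4]='x', prepend. Next row=LF[4]=3
  step 10: row=3, L[3]='w', prepend. Next row=LF[3]=2
  step 11: row=2, L[2]='y', prepend. Next row=LF[2]=7
  step 12: row=7, L[7]='y', prepend. Next row=LF[7]=9
Reversed output: yywxxyvzyxz$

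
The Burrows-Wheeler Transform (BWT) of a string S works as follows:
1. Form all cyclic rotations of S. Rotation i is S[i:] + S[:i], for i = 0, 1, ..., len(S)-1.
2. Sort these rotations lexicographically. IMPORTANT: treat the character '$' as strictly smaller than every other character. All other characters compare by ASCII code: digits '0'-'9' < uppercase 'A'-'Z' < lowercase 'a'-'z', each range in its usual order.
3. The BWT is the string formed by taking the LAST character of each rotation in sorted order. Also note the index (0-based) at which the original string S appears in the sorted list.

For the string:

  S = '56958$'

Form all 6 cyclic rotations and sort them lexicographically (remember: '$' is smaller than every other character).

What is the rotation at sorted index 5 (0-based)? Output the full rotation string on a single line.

All 6 rotations (rotation i = S[i:]+S[:i]):
  rot[0] = 56958$
  rot[1] = 6958$5
  rot[2] = 958$56
  rot[3] = 58$569
  rot[4] = 8$5695
  rot[5] = $56958
Sorted (with $ < everything):
  sorted[0] = $56958
  sorted[1] = 56958$
  sorted[2] = 58$569
  sorted[3] = 6958$5
  sorted[4] = 8$5695
  sorted[5] = 958$56
sorted[5] = 958$56

Answer: 958$56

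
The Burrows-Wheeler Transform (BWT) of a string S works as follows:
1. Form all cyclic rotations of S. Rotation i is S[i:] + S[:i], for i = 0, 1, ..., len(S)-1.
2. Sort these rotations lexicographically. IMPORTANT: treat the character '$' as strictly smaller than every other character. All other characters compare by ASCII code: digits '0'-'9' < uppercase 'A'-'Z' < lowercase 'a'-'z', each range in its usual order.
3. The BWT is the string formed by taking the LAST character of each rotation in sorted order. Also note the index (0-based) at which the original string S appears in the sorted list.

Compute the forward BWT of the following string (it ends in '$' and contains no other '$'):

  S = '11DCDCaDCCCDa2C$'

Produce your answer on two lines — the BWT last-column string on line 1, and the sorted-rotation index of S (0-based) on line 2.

All 16 rotations (rotation i = S[i:]+S[:i]):
  rot[0] = 11DCDCaDCCCDa2C$
  rot[1] = 1DCDCaDCCCDa2C$1
  rot[2] = DCDCaDCCCDa2C$11
  rot[3] = CDCaDCCCDa2C$11D
  rot[4] = DCaDCCCDa2C$11DC
  rot[5] = CaDCCCDa2C$11DCD
  rot[6] = aDCCCDa2C$11DCDC
  rot[7] = DCCCDa2C$11DCDCa
  rot[8] = CCCDa2C$11DCDCaD
  rot[9] = CCDa2C$11DCDCaDC
  rot[10] = CDa2C$11DCDCaDCC
  rot[11] = Da2C$11DCDCaDCCC
  rot[12] = a2C$11DCDCaDCCCD
  rot[13] = 2C$11DCDCaDCCCDa
  rot[14] = C$11DCDCaDCCCDa2
  rot[15] = $11DCDCaDCCCDa2C
Sorted (with $ < everything):
  sorted[0] = $11DCDCaDCCCDa2C  (last char: 'C')
  sorted[1] = 11DCDCaDCCCDa2C$  (last char: '$')
  sorted[2] = 1DCDCaDCCCDa2C$1  (last char: '1')
  sorted[3] = 2C$11DCDCaDCCCDa  (last char: 'a')
  sorted[4] = C$11DCDCaDCCCDa2  (last char: '2')
  sorted[5] = CCCDa2C$11DCDCaD  (last char: 'D')
  sorted[6] = CCDa2C$11DCDCaDC  (last char: 'C')
  sorted[7] = CDCaDCCCDa2C$11D  (last char: 'D')
  sorted[8] = CDa2C$11DCDCaDCC  (last char: 'C')
  sorted[9] = CaDCCCDa2C$11DCD  (last char: 'D')
  sorted[10] = DCCCDa2C$11DCDCa  (last char: 'a')
  sorted[11] = DCDCaDCCCDa2C$11  (last char: '1')
  sorted[12] = DCaDCCCDa2C$11DC  (last char: 'C')
  sorted[13] = Da2C$11DCDCaDCCC  (last char: 'C')
  sorted[14] = a2C$11DCDCaDCCCD  (last char: 'D')
  sorted[15] = aDCCCDa2C$11DCDC  (last char: 'C')
Last column: C$1a2DCDCDa1CCDC
Original string S is at sorted index 1

Answer: C$1a2DCDCDa1CCDC
1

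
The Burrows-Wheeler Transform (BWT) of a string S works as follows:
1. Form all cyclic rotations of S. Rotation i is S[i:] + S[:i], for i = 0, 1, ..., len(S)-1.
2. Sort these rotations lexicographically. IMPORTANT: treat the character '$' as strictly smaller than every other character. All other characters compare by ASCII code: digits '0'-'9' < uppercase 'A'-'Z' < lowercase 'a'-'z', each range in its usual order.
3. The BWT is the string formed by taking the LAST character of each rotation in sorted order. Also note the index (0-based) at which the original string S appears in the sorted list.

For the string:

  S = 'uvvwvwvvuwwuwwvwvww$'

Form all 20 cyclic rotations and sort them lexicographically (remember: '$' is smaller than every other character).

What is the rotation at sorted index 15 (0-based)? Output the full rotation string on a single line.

Answer: wvwvww$uvvwvwvvuwwuw

Derivation:
All 20 rotations (rotation i = S[i:]+S[:i]):
  rot[0] = uvvwvwvvuwwuwwvwvww$
  rot[1] = vvwvwvvuwwuwwvwvww$u
  rot[2] = vwvwvvuwwuwwvwvww$uv
  rot[3] = wvwvvuwwuwwvwvww$uvv
  rot[4] = vwvvuwwuwwvwvww$uvvw
  rot[5] = wvvuwwuwwvwvww$uvvwv
  rot[6] = vvuwwuwwvwvww$uvvwvw
  rot[7] = vuwwuwwvwvww$uvvwvwv
  rot[8] = uwwuwwvwvww$uvvwvwvv
  rot[9] = wwuwwvwvww$uvvwvwvvu
  rot[10] = wuwwvwvww$uvvwvwvvuw
  rot[11] = uwwvwvww$uvvwvwvvuww
  rot[12] = wwvwvww$uvvwvwvvuwwu
  rot[13] = wvwvww$uvvwvwvvuwwuw
  rot[14] = vwvww$uvvwvwvvuwwuww
  rot[15] = wvww$uvvwvwvvuwwuwwv
  rot[16] = vww$uvvwvwvvuwwuwwvw
  rot[17] = ww$uvvwvwvvuwwuwwvwv
  rot[18] = w$uvvwvwvvuwwuwwvwvw
  rot[19] = $uvvwvwvvuwwuwwvwvww
Sorted (with $ < everything):
  sorted[0] = $uvvwvwvvuwwuwwvwvww
  sorted[1] = uvvwvwvvuwwuwwvwvww$
  sorted[2] = uwwuwwvwvww$uvvwvwvv
  sorted[3] = uwwvwvww$uvvwvwvvuww
  sorted[4] = vuwwuwwvwvww$uvvwvwv
  sorted[5] = vvuwwuwwvwvww$uvvwvw
  sorted[6] = vvwvwvvuwwuwwvwvww$u
  sorted[7] = vwvvuwwuwwvwvww$uvvw
  sorted[8] = vwvwvvuwwuwwvwvww$uv
  sorted[9] = vwvww$uvvwvwvvuwwuww
  sorted[10] = vww$uvvwvwvvuwwuwwvw
  sorted[11] = w$uvvwvwvvuwwuwwvwvw
  sorted[12] = wuwwvwvww$uvvwvwvvuw
  sorted[13] = wvvuwwuwwvwvww$uvvwv
  sorted[14] = wvwvvuwwuwwvwvww$uvv
  sorted[15] = wvwvww$uvvwvwvvuwwuw
  sorted[16] = wvww$uvvwvwvvuwwuwwv
  sorted[17] = ww$uvvwvwvvuwwuwwvwv
  sorted[18] = wwuwwvwvww$uvvwvwvvu
  sorted[19] = wwvwvww$uvvwvwvvuwwu
sorted[15] = wvwvww$uvvwvwvvuwwuw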